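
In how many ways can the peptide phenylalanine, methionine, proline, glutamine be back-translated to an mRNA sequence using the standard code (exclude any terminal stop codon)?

16

Phe: 2 codons.
Met: 1 codon.
Pro: 4 codons.
Gln: 2 codons.
2 × 1 × 4 × 2 = 16.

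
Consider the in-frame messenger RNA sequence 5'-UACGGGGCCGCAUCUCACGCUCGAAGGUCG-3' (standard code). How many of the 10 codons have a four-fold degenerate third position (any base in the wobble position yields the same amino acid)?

Codon 1 UAC (Tyr): third position 2-fold.
Codon 2 GGG (Gly): third position 4-fold.
Codon 3 GCC (Ala): third position 4-fold.
Codon 4 GCA (Ala): third position 4-fold.
Codon 5 UCU (Ser): third position 4-fold.
Codon 6 CAC (His): third position 2-fold.
Codon 7 GCU (Ala): third position 4-fold.
Codon 8 CGA (Arg): third position 4-fold.
Codon 9 AGG (Arg): third position 2-fold.
Codon 10 UCG (Ser): third position 4-fold.
Four-fold degenerate third positions: 7.

7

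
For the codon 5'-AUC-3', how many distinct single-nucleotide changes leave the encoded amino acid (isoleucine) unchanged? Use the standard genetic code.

2

Position 1: none → 0 synonymous.
Position 2: none → 0 synonymous.
Position 3: AUU, AUA → 2 synonymous.
Total: 0 + 0 + 2 = 2.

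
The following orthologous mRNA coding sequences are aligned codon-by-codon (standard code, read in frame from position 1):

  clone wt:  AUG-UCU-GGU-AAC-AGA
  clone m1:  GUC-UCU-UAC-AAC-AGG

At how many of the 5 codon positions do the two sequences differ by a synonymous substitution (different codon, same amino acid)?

Codon 1: AUG Met / GUC Val — nonsynonymous.
Codon 2: UCU Ser / UCU Ser — identical.
Codon 3: GGU Gly / UAC Tyr — nonsynonymous.
Codon 4: AAC Asn / AAC Asn — identical.
Codon 5: AGA Arg / AGG Arg — synonymous.
Synonymous differences: 1.

1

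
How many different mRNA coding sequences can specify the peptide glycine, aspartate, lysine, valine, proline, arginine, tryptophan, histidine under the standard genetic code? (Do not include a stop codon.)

3072

Gly: 4 codons.
Asp: 2 codons.
Lys: 2 codons.
Val: 4 codons.
Pro: 4 codons.
Arg: 6 codons.
Trp: 1 codon.
His: 2 codons.
4 × 2 × 2 × 4 × 4 × 6 × 1 × 2 = 3072.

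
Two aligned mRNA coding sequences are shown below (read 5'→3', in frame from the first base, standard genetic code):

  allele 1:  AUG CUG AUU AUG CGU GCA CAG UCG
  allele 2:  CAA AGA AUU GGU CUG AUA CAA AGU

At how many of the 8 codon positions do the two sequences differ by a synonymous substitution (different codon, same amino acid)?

Codon 1: AUG Met / CAA Gln — nonsynonymous.
Codon 2: CUG Leu / AGA Arg — nonsynonymous.
Codon 3: AUU Ile / AUU Ile — identical.
Codon 4: AUG Met / GGU Gly — nonsynonymous.
Codon 5: CGU Arg / CUG Leu — nonsynonymous.
Codon 6: GCA Ala / AUA Ile — nonsynonymous.
Codon 7: CAG Gln / CAA Gln — synonymous.
Codon 8: UCG Ser / AGU Ser — synonymous.
Synonymous differences: 2.

2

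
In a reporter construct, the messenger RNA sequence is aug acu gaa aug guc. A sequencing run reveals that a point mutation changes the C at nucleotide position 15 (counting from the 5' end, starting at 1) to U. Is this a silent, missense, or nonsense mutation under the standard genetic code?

silent

Position 15 falls in codon 5: GUC → Val.
After the substitution the codon is GUU → Val.
Both encode Val, so the change is synonymous.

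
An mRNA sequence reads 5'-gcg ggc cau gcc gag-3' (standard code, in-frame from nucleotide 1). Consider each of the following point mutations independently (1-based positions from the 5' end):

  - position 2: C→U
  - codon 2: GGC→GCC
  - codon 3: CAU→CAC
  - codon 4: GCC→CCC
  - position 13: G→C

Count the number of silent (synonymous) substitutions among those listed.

1

Codon 1: GCG (Ala) → GUG (Val) — missense.
Codon 2: GGC (Gly) → GCC (Ala) — missense.
Codon 3: CAU (His) → CAC (His) — synonymous.
Codon 4: GCC (Ala) → CCC (Pro) — missense.
Codon 5: GAG (Glu) → CAG (Gln) — missense.
Synonymous: 1 of 5.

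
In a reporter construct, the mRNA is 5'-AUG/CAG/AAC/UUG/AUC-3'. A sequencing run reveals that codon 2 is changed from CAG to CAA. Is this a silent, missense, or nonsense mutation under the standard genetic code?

silent

Position 6 falls in codon 2: CAG → Gln.
After the substitution the codon is CAA → Gln.
Both encode Gln, so the change is synonymous.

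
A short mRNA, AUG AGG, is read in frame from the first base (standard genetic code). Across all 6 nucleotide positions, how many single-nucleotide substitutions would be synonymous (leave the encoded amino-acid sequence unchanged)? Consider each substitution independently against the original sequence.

2

Codon 1 (AUG, Met): 0 synonymous substitutions.
Codon 2 (AGG, Arg): 2 synonymous substitutions.
Total: 0 + 2 = 2.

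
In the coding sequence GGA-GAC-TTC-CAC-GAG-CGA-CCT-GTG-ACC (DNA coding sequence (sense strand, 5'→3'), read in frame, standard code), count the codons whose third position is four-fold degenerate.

Codon 1 GGA (Gly): third position 4-fold.
Codon 2 GAC (Asp): third position 2-fold.
Codon 3 TTC (Phe): third position 2-fold.
Codon 4 CAC (His): third position 2-fold.
Codon 5 GAG (Glu): third position 2-fold.
Codon 6 CGA (Arg): third position 4-fold.
Codon 7 CCT (Pro): third position 4-fold.
Codon 8 GTG (Val): third position 4-fold.
Codon 9 ACC (Thr): third position 4-fold.
Four-fold degenerate third positions: 5.

5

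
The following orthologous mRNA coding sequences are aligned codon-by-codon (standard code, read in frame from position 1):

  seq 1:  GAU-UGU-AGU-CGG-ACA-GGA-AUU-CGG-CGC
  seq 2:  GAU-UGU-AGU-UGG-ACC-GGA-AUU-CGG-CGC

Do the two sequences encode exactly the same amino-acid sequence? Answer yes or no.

Codon 1: GAU Asp / GAU Asp — identical.
Codon 2: UGU Cys / UGU Cys — identical.
Codon 3: AGU Ser / AGU Ser — identical.
Codon 4: CGG Arg / UGG Trp — nonsynonymous.
Codon 5: ACA Thr / ACC Thr — synonymous.
Codon 6: GGA Gly / GGA Gly — identical.
Codon 7: AUU Ile / AUU Ile — identical.
Codon 8: CGG Arg / CGG Arg — identical.
Codon 9: CGC Arg / CGC Arg — identical.
Nonsynonymous differences: 1 → different protein.

no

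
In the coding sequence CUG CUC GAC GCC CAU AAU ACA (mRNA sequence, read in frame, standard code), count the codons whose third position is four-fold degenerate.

Codon 1 CUG (Leu): third position 4-fold.
Codon 2 CUC (Leu): third position 4-fold.
Codon 3 GAC (Asp): third position 2-fold.
Codon 4 GCC (Ala): third position 4-fold.
Codon 5 CAU (His): third position 2-fold.
Codon 6 AAU (Asn): third position 2-fold.
Codon 7 ACA (Thr): third position 4-fold.
Four-fold degenerate third positions: 4.

4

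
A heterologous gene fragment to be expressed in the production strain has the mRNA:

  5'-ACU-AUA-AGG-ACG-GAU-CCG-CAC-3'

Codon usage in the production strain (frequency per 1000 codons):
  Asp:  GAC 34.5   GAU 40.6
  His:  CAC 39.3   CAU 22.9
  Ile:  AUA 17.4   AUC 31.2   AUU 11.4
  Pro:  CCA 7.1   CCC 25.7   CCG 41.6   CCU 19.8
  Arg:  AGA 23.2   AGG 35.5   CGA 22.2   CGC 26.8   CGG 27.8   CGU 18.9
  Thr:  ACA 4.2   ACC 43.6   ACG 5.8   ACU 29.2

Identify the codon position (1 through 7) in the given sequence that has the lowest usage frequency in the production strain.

Codon 1 ACU (Thr): 29.2 per 1000.
Codon 2 AUA (Ile): 17.4 per 1000.
Codon 3 AGG (Arg): 35.5 per 1000.
Codon 4 ACG (Thr): 5.8 per 1000.
Codon 5 GAU (Asp): 40.6 per 1000.
Codon 6 CCG (Pro): 41.6 per 1000.
Codon 7 CAC (His): 39.3 per 1000.
Lowest frequency is 5.8 at codon 4.

4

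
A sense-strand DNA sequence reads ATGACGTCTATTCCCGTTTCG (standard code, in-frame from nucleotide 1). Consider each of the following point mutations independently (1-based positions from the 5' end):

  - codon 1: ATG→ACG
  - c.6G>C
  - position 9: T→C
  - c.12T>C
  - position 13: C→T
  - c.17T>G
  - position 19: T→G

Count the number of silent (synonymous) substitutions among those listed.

3

Codon 1: ATG (Met) → ACG (Thr) — missense.
Codon 2: ACG (Thr) → ACC (Thr) — synonymous.
Codon 3: TCT (Ser) → TCC (Ser) — synonymous.
Codon 4: ATT (Ile) → ATC (Ile) — synonymous.
Codon 5: CCC (Pro) → TCC (Ser) — missense.
Codon 6: GTT (Val) → GGT (Gly) — missense.
Codon 7: TCG (Ser) → GCG (Ala) — missense.
Synonymous: 3 of 7.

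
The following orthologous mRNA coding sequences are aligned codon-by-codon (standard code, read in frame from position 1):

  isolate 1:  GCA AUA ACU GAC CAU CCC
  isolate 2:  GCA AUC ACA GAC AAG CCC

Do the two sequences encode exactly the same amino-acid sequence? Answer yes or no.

no

Codon 1: GCA Ala / GCA Ala — identical.
Codon 2: AUA Ile / AUC Ile — synonymous.
Codon 3: ACU Thr / ACA Thr — synonymous.
Codon 4: GAC Asp / GAC Asp — identical.
Codon 5: CAU His / AAG Lys — nonsynonymous.
Codon 6: CCC Pro / CCC Pro — identical.
Nonsynonymous differences: 1 → different protein.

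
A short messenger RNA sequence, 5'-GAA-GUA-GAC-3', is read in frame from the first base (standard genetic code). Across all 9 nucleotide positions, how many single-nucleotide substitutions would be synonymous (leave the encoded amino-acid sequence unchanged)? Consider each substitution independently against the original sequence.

5

Codon 1 (GAA, Glu): 1 synonymous substitution.
Codon 2 (GUA, Val): 3 synonymous substitutions.
Codon 3 (GAC, Asp): 1 synonymous substitution.
Total: 1 + 3 + 1 = 5.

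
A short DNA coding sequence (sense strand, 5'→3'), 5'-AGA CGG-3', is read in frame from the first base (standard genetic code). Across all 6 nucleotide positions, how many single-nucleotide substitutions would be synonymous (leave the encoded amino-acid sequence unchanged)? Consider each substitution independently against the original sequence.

Codon 1 (AGA, Arg): 2 synonymous substitutions.
Codon 2 (CGG, Arg): 4 synonymous substitutions.
Total: 2 + 4 = 6.

6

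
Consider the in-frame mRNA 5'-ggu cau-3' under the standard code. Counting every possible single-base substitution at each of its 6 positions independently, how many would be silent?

4

Codon 1 (GGU, Gly): 3 synonymous substitutions.
Codon 2 (CAU, His): 1 synonymous substitution.
Total: 3 + 1 = 4.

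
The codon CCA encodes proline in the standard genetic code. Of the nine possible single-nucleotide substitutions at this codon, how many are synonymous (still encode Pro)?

3

Position 1: none → 0 synonymous.
Position 2: none → 0 synonymous.
Position 3: CCU, CCC, CCG → 3 synonymous.
Total: 0 + 0 + 3 = 3.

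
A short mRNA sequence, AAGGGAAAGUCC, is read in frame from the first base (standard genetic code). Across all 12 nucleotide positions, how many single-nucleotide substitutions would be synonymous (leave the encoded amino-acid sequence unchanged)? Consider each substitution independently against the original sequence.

Codon 1 (AAG, Lys): 1 synonymous substitution.
Codon 2 (GGA, Gly): 3 synonymous substitutions.
Codon 3 (AAG, Lys): 1 synonymous substitution.
Codon 4 (UCC, Ser): 3 synonymous substitutions.
Total: 1 + 3 + 1 + 3 = 8.

8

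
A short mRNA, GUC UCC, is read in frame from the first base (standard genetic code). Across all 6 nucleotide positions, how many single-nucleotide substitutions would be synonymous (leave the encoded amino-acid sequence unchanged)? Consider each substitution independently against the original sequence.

Codon 1 (GUC, Val): 3 synonymous substitutions.
Codon 2 (UCC, Ser): 3 synonymous substitutions.
Total: 3 + 3 = 6.

6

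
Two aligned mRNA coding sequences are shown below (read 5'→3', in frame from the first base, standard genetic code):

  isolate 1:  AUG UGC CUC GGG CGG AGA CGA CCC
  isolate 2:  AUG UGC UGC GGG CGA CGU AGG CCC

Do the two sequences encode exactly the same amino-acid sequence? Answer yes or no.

no

Codon 1: AUG Met / AUG Met — identical.
Codon 2: UGC Cys / UGC Cys — identical.
Codon 3: CUC Leu / UGC Cys — nonsynonymous.
Codon 4: GGG Gly / GGG Gly — identical.
Codon 5: CGG Arg / CGA Arg — synonymous.
Codon 6: AGA Arg / CGU Arg — synonymous.
Codon 7: CGA Arg / AGG Arg — synonymous.
Codon 8: CCC Pro / CCC Pro — identical.
Nonsynonymous differences: 1 → different protein.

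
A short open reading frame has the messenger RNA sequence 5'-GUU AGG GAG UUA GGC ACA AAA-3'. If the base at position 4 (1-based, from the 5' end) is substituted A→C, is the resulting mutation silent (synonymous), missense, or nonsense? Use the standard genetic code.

silent

Position 4 falls in codon 2: AGG → Arg.
After the substitution the codon is CGG → Arg.
Both encode Arg, so the change is synonymous.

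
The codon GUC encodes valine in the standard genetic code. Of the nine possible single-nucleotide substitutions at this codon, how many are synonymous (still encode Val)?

Position 1: none → 0 synonymous.
Position 2: none → 0 synonymous.
Position 3: GUU, GUA, GUG → 3 synonymous.
Total: 0 + 0 + 3 = 3.

3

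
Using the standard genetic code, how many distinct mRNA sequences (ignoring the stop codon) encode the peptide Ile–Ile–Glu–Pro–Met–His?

Ile: 3 codons.
Ile: 3 codons.
Glu: 2 codons.
Pro: 4 codons.
Met: 1 codon.
His: 2 codons.
3 × 3 × 2 × 4 × 1 × 2 = 144.

144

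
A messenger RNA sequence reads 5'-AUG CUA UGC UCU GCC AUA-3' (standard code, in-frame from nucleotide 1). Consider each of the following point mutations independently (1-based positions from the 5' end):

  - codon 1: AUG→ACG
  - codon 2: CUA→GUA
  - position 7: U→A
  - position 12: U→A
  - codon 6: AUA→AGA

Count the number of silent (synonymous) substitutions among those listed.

1

Codon 1: AUG (Met) → ACG (Thr) — missense.
Codon 2: CUA (Leu) → GUA (Val) — missense.
Codon 3: UGC (Cys) → AGC (Ser) — missense.
Codon 4: UCU (Ser) → UCA (Ser) — synonymous.
Codon 6: AUA (Ile) → AGA (Arg) — missense.
Synonymous: 1 of 5.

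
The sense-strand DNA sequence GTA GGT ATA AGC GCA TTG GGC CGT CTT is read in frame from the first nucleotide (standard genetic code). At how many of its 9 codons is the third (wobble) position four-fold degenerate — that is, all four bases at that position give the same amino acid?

Codon 1 GTA (Val): third position 4-fold.
Codon 2 GGT (Gly): third position 4-fold.
Codon 3 ATA (Ile): third position 3-fold.
Codon 4 AGC (Ser): third position 2-fold.
Codon 5 GCA (Ala): third position 4-fold.
Codon 6 TTG (Leu): third position 2-fold.
Codon 7 GGC (Gly): third position 4-fold.
Codon 8 CGT (Arg): third position 4-fold.
Codon 9 CTT (Leu): third position 4-fold.
Four-fold degenerate third positions: 6.

6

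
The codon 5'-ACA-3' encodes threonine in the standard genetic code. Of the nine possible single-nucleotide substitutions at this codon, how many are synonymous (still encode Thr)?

Position 1: none → 0 synonymous.
Position 2: none → 0 synonymous.
Position 3: ACU, ACC, ACG → 3 synonymous.
Total: 0 + 0 + 3 = 3.

3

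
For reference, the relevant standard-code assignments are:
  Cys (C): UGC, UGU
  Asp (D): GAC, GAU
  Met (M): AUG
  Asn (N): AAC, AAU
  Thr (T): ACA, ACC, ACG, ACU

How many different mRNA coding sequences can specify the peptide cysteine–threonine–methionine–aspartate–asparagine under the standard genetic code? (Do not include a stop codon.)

32

Cys: 2 codons.
Thr: 4 codons.
Met: 1 codon.
Asp: 2 codons.
Asn: 2 codons.
2 × 4 × 1 × 2 × 2 = 32.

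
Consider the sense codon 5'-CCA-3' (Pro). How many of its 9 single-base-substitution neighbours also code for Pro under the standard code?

3

Position 1: none → 0 synonymous.
Position 2: none → 0 synonymous.
Position 3: CCU, CCC, CCG → 3 synonymous.
Total: 0 + 0 + 3 = 3.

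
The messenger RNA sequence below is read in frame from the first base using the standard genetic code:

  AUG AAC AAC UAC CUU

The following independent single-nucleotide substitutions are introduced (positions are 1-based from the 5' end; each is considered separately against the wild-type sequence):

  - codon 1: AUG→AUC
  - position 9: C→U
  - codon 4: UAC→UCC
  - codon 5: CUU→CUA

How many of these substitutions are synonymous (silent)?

2

Codon 1: AUG (Met) → AUC (Ile) — missense.
Codon 3: AAC (Asn) → AAU (Asn) — synonymous.
Codon 4: UAC (Tyr) → UCC (Ser) — missense.
Codon 5: CUU (Leu) → CUA (Leu) — synonymous.
Synonymous: 2 of 4.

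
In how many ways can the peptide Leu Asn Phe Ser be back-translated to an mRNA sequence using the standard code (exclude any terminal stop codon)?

144

Leu: 6 codons.
Asn: 2 codons.
Phe: 2 codons.
Ser: 6 codons.
6 × 2 × 2 × 6 = 144.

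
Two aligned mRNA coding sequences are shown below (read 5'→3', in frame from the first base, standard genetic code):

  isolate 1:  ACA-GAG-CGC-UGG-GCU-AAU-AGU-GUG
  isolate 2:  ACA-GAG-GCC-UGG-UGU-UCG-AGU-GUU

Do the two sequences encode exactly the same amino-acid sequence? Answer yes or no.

Codon 1: ACA Thr / ACA Thr — identical.
Codon 2: GAG Glu / GAG Glu — identical.
Codon 3: CGC Arg / GCC Ala — nonsynonymous.
Codon 4: UGG Trp / UGG Trp — identical.
Codon 5: GCU Ala / UGU Cys — nonsynonymous.
Codon 6: AAU Asn / UCG Ser — nonsynonymous.
Codon 7: AGU Ser / AGU Ser — identical.
Codon 8: GUG Val / GUU Val — synonymous.
Nonsynonymous differences: 3 → different protein.

no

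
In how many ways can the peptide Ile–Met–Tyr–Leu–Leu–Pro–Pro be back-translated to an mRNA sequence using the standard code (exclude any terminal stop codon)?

3456

Ile: 3 codons.
Met: 1 codon.
Tyr: 2 codons.
Leu: 6 codons.
Leu: 6 codons.
Pro: 4 codons.
Pro: 4 codons.
3 × 1 × 2 × 6 × 6 × 4 × 4 = 3456.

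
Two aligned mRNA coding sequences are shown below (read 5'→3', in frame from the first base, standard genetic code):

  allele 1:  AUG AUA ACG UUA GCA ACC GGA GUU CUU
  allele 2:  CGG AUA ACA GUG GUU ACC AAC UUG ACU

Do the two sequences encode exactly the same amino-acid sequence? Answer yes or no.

no

Codon 1: AUG Met / CGG Arg — nonsynonymous.
Codon 2: AUA Ile / AUA Ile — identical.
Codon 3: ACG Thr / ACA Thr — synonymous.
Codon 4: UUA Leu / GUG Val — nonsynonymous.
Codon 5: GCA Ala / GUU Val — nonsynonymous.
Codon 6: ACC Thr / ACC Thr — identical.
Codon 7: GGA Gly / AAC Asn — nonsynonymous.
Codon 8: GUU Val / UUG Leu — nonsynonymous.
Codon 9: CUU Leu / ACU Thr — nonsynonymous.
Nonsynonymous differences: 6 → different protein.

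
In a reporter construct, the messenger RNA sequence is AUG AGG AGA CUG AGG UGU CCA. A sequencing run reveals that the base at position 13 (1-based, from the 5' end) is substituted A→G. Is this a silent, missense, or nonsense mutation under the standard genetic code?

Position 13 falls in codon 5: AGG → Arg.
After the substitution the codon is GGG → Gly.
Arg ≠ Gly, so this is a missense mutation.

missense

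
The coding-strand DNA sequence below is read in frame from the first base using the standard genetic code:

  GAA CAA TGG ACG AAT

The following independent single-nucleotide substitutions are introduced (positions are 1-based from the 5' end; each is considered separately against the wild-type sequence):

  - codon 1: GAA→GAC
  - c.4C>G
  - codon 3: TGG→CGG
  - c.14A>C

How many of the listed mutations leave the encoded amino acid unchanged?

Codon 1: GAA (Glu) → GAC (Asp) — missense.
Codon 2: CAA (Gln) → GAA (Glu) — missense.
Codon 3: TGG (Trp) → CGG (Arg) — missense.
Codon 5: AAT (Asn) → ACT (Thr) — missense.
Synonymous: 0 of 4.

0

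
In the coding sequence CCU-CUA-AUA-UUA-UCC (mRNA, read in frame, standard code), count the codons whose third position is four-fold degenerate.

3

Codon 1 CCU (Pro): third position 4-fold.
Codon 2 CUA (Leu): third position 4-fold.
Codon 3 AUA (Ile): third position 3-fold.
Codon 4 UUA (Leu): third position 2-fold.
Codon 5 UCC (Ser): third position 4-fold.
Four-fold degenerate third positions: 3.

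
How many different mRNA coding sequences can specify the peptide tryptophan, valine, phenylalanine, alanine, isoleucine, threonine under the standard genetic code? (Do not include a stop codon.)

Trp: 1 codon.
Val: 4 codons.
Phe: 2 codons.
Ala: 4 codons.
Ile: 3 codons.
Thr: 4 codons.
1 × 4 × 2 × 4 × 3 × 4 = 384.

384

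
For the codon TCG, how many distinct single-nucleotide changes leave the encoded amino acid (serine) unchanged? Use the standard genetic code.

Position 1: none → 0 synonymous.
Position 2: none → 0 synonymous.
Position 3: TCT, TCC, TCA → 3 synonymous.
Total: 0 + 0 + 3 = 3.

3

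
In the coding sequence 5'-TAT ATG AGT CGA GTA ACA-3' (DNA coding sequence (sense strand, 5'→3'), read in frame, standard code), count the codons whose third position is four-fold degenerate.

Codon 1 TAT (Tyr): third position 2-fold.
Codon 2 ATG (Met): third position 1-fold.
Codon 3 AGT (Ser): third position 2-fold.
Codon 4 CGA (Arg): third position 4-fold.
Codon 5 GTA (Val): third position 4-fold.
Codon 6 ACA (Thr): third position 4-fold.
Four-fold degenerate third positions: 3.

3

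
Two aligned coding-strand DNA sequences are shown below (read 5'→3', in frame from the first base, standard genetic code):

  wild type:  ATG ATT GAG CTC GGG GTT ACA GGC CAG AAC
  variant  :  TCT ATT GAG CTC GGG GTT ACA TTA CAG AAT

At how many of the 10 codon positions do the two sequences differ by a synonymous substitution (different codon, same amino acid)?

Codon 1: ATG Met / TCT Ser — nonsynonymous.
Codon 2: ATT Ile / ATT Ile — identical.
Codon 3: GAG Glu / GAG Glu — identical.
Codon 4: CTC Leu / CTC Leu — identical.
Codon 5: GGG Gly / GGG Gly — identical.
Codon 6: GTT Val / GTT Val — identical.
Codon 7: ACA Thr / ACA Thr — identical.
Codon 8: GGC Gly / TTA Leu — nonsynonymous.
Codon 9: CAG Gln / CAG Gln — identical.
Codon 10: AAC Asn / AAT Asn — synonymous.
Synonymous differences: 1.

1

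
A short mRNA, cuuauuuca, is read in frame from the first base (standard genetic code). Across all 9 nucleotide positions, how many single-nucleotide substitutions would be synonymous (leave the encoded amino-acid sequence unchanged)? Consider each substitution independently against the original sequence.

8

Codon 1 (CUU, Leu): 3 synonymous substitutions.
Codon 2 (AUU, Ile): 2 synonymous substitutions.
Codon 3 (UCA, Ser): 3 synonymous substitutions.
Total: 3 + 2 + 3 = 8.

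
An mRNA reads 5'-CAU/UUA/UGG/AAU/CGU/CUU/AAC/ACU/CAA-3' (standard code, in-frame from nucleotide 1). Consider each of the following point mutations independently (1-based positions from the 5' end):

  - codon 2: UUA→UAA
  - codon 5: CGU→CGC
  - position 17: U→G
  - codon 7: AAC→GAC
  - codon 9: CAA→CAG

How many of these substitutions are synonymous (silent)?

2

Codon 2: UUA (Leu) → UAA (Stop) — nonsense.
Codon 5: CGU (Arg) → CGC (Arg) — synonymous.
Codon 6: CUU (Leu) → CGU (Arg) — missense.
Codon 7: AAC (Asn) → GAC (Asp) — missense.
Codon 9: CAA (Gln) → CAG (Gln) — synonymous.
Synonymous: 2 of 5.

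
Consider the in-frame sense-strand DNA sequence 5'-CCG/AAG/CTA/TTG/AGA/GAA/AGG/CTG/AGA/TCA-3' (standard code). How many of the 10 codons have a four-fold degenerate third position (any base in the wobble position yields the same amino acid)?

4

Codon 1 CCG (Pro): third position 4-fold.
Codon 2 AAG (Lys): third position 2-fold.
Codon 3 CTA (Leu): third position 4-fold.
Codon 4 TTG (Leu): third position 2-fold.
Codon 5 AGA (Arg): third position 2-fold.
Codon 6 GAA (Glu): third position 2-fold.
Codon 7 AGG (Arg): third position 2-fold.
Codon 8 CTG (Leu): third position 4-fold.
Codon 9 AGA (Arg): third position 2-fold.
Codon 10 TCA (Ser): third position 4-fold.
Four-fold degenerate third positions: 4.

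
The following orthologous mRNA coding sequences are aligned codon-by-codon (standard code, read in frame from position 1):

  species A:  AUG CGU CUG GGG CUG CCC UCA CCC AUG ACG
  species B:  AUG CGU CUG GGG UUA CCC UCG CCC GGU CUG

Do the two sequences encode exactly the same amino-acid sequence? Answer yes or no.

Codon 1: AUG Met / AUG Met — identical.
Codon 2: CGU Arg / CGU Arg — identical.
Codon 3: CUG Leu / CUG Leu — identical.
Codon 4: GGG Gly / GGG Gly — identical.
Codon 5: CUG Leu / UUA Leu — synonymous.
Codon 6: CCC Pro / CCC Pro — identical.
Codon 7: UCA Ser / UCG Ser — synonymous.
Codon 8: CCC Pro / CCC Pro — identical.
Codon 9: AUG Met / GGU Gly — nonsynonymous.
Codon 10: ACG Thr / CUG Leu — nonsynonymous.
Nonsynonymous differences: 2 → different protein.

no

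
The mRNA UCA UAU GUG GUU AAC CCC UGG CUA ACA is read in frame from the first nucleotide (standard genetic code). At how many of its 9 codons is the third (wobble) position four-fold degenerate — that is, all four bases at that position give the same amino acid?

Codon 1 UCA (Ser): third position 4-fold.
Codon 2 UAU (Tyr): third position 2-fold.
Codon 3 GUG (Val): third position 4-fold.
Codon 4 GUU (Val): third position 4-fold.
Codon 5 AAC (Asn): third position 2-fold.
Codon 6 CCC (Pro): third position 4-fold.
Codon 7 UGG (Trp): third position 1-fold.
Codon 8 CUA (Leu): third position 4-fold.
Codon 9 ACA (Thr): third position 4-fold.
Four-fold degenerate third positions: 6.

6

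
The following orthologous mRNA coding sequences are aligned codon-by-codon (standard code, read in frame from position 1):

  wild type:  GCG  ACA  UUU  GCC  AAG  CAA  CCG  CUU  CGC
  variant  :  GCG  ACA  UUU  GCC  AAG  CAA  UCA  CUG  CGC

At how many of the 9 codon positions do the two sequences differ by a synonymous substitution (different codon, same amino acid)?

Codon 1: GCG Ala / GCG Ala — identical.
Codon 2: ACA Thr / ACA Thr — identical.
Codon 3: UUU Phe / UUU Phe — identical.
Codon 4: GCC Ala / GCC Ala — identical.
Codon 5: AAG Lys / AAG Lys — identical.
Codon 6: CAA Gln / CAA Gln — identical.
Codon 7: CCG Pro / UCA Ser — nonsynonymous.
Codon 8: CUU Leu / CUG Leu — synonymous.
Codon 9: CGC Arg / CGC Arg — identical.
Synonymous differences: 1.

1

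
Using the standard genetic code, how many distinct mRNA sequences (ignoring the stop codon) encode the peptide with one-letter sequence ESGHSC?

1152

Glu: 2 codons.
Ser: 6 codons.
Gly: 4 codons.
His: 2 codons.
Ser: 6 codons.
Cys: 2 codons.
2 × 6 × 4 × 2 × 6 × 2 = 1152.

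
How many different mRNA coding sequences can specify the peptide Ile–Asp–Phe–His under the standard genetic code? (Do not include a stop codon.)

Ile: 3 codons.
Asp: 2 codons.
Phe: 2 codons.
His: 2 codons.
3 × 2 × 2 × 2 = 24.

24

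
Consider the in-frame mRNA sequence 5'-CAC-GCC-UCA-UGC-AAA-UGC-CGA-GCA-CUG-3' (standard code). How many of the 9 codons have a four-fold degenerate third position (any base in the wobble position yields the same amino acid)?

Codon 1 CAC (His): third position 2-fold.
Codon 2 GCC (Ala): third position 4-fold.
Codon 3 UCA (Ser): third position 4-fold.
Codon 4 UGC (Cys): third position 2-fold.
Codon 5 AAA (Lys): third position 2-fold.
Codon 6 UGC (Cys): third position 2-fold.
Codon 7 CGA (Arg): third position 4-fold.
Codon 8 GCA (Ala): third position 4-fold.
Codon 9 CUG (Leu): third position 4-fold.
Four-fold degenerate third positions: 5.

5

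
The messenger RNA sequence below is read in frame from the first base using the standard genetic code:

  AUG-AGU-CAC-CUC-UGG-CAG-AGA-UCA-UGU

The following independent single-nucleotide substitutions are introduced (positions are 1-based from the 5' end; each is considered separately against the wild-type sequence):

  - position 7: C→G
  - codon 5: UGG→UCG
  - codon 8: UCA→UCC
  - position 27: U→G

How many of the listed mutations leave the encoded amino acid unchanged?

1

Codon 3: CAC (His) → GAC (Asp) — missense.
Codon 5: UGG (Trp) → UCG (Ser) — missense.
Codon 8: UCA (Ser) → UCC (Ser) — synonymous.
Codon 9: UGU (Cys) → UGG (Trp) — missense.
Synonymous: 1 of 4.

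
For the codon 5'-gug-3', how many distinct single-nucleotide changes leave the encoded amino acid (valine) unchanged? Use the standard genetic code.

3

Position 1: none → 0 synonymous.
Position 2: none → 0 synonymous.
Position 3: GUU, GUC, GUA → 3 synonymous.
Total: 0 + 0 + 3 = 3.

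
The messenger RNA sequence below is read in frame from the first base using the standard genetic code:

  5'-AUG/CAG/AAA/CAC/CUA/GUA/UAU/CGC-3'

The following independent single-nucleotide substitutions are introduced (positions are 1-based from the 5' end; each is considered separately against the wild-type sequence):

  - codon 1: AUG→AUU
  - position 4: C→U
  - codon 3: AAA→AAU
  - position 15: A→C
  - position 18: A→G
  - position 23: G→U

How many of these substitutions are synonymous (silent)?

2

Codon 1: AUG (Met) → AUU (Ile) — missense.
Codon 2: CAG (Gln) → UAG (Stop) — nonsense.
Codon 3: AAA (Lys) → AAU (Asn) — missense.
Codon 5: CUA (Leu) → CUC (Leu) — synonymous.
Codon 6: GUA (Val) → GUG (Val) — synonymous.
Codon 8: CGC (Arg) → CUC (Leu) — missense.
Synonymous: 2 of 6.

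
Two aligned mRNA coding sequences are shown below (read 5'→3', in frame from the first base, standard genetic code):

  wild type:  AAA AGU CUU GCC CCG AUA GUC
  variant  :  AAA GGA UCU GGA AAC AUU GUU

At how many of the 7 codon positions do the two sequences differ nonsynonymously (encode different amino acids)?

Codon 1: AAA Lys / AAA Lys — identical.
Codon 2: AGU Ser / GGA Gly — nonsynonymous.
Codon 3: CUU Leu / UCU Ser — nonsynonymous.
Codon 4: GCC Ala / GGA Gly — nonsynonymous.
Codon 5: CCG Pro / AAC Asn — nonsynonymous.
Codon 6: AUA Ile / AUU Ile — synonymous.
Codon 7: GUC Val / GUU Val — synonymous.
Nonsynonymous differences: 4.

4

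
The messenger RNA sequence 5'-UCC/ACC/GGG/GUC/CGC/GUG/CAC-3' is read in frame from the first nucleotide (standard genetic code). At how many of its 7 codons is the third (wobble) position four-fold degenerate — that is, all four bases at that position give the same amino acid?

6

Codon 1 UCC (Ser): third position 4-fold.
Codon 2 ACC (Thr): third position 4-fold.
Codon 3 GGG (Gly): third position 4-fold.
Codon 4 GUC (Val): third position 4-fold.
Codon 5 CGC (Arg): third position 4-fold.
Codon 6 GUG (Val): third position 4-fold.
Codon 7 CAC (His): third position 2-fold.
Four-fold degenerate third positions: 6.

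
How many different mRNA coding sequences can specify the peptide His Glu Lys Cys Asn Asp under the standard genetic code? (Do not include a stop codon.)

64

His: 2 codons.
Glu: 2 codons.
Lys: 2 codons.
Cys: 2 codons.
Asn: 2 codons.
Asp: 2 codons.
2 × 2 × 2 × 2 × 2 × 2 = 64.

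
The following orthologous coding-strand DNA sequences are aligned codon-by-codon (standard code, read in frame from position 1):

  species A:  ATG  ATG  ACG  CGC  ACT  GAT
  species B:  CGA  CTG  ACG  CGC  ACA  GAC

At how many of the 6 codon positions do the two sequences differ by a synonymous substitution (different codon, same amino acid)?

2

Codon 1: ATG Met / CGA Arg — nonsynonymous.
Codon 2: ATG Met / CTG Leu — nonsynonymous.
Codon 3: ACG Thr / ACG Thr — identical.
Codon 4: CGC Arg / CGC Arg — identical.
Codon 5: ACT Thr / ACA Thr — synonymous.
Codon 6: GAT Asp / GAC Asp — synonymous.
Synonymous differences: 2.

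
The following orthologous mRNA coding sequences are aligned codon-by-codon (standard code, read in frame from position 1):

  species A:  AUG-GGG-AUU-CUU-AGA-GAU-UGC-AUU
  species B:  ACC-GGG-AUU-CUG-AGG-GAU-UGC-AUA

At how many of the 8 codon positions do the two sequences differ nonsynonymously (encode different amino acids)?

1

Codon 1: AUG Met / ACC Thr — nonsynonymous.
Codon 2: GGG Gly / GGG Gly — identical.
Codon 3: AUU Ile / AUU Ile — identical.
Codon 4: CUU Leu / CUG Leu — synonymous.
Codon 5: AGA Arg / AGG Arg — synonymous.
Codon 6: GAU Asp / GAU Asp — identical.
Codon 7: UGC Cys / UGC Cys — identical.
Codon 8: AUU Ile / AUA Ile — synonymous.
Nonsynonymous differences: 1.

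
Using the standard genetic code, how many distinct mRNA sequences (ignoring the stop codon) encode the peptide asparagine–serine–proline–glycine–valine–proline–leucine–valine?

Asn: 2 codons.
Ser: 6 codons.
Pro: 4 codons.
Gly: 4 codons.
Val: 4 codons.
Pro: 4 codons.
Leu: 6 codons.
Val: 4 codons.
2 × 6 × 4 × 4 × 4 × 4 × 6 × 4 = 73728.

73728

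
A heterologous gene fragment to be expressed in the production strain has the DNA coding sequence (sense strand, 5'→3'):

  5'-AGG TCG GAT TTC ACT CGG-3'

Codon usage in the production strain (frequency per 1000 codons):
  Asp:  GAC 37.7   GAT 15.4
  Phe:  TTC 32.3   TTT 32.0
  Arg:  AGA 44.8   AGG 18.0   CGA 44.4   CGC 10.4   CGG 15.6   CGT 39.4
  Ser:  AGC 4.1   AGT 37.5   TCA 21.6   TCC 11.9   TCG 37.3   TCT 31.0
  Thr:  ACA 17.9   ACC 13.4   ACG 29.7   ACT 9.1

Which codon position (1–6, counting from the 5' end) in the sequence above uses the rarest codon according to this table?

5

Codon 1 AGG (Arg): 18.0 per 1000.
Codon 2 TCG (Ser): 37.3 per 1000.
Codon 3 GAT (Asp): 15.4 per 1000.
Codon 4 TTC (Phe): 32.3 per 1000.
Codon 5 ACT (Thr): 9.1 per 1000.
Codon 6 CGG (Arg): 15.6 per 1000.
Lowest frequency is 9.1 at codon 5.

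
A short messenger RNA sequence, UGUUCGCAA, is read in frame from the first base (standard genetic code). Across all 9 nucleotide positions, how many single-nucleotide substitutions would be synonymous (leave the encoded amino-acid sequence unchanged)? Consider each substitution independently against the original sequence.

Codon 1 (UGU, Cys): 1 synonymous substitution.
Codon 2 (UCG, Ser): 3 synonymous substitutions.
Codon 3 (CAA, Gln): 1 synonymous substitution.
Total: 1 + 3 + 1 = 5.

5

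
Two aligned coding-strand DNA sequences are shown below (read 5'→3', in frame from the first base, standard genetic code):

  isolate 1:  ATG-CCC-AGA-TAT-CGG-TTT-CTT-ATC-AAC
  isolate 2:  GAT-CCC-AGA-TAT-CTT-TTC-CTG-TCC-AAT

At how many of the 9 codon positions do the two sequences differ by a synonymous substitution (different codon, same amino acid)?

Codon 1: ATG Met / GAT Asp — nonsynonymous.
Codon 2: CCC Pro / CCC Pro — identical.
Codon 3: AGA Arg / AGA Arg — identical.
Codon 4: TAT Tyr / TAT Tyr — identical.
Codon 5: CGG Arg / CTT Leu — nonsynonymous.
Codon 6: TTT Phe / TTC Phe — synonymous.
Codon 7: CTT Leu / CTG Leu — synonymous.
Codon 8: ATC Ile / TCC Ser — nonsynonymous.
Codon 9: AAC Asn / AAT Asn — synonymous.
Synonymous differences: 3.

3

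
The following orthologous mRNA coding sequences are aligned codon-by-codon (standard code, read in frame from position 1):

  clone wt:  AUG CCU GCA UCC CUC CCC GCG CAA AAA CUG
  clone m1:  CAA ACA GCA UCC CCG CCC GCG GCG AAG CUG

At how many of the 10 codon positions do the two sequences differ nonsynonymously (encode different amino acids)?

4

Codon 1: AUG Met / CAA Gln — nonsynonymous.
Codon 2: CCU Pro / ACA Thr — nonsynonymous.
Codon 3: GCA Ala / GCA Ala — identical.
Codon 4: UCC Ser / UCC Ser — identical.
Codon 5: CUC Leu / CCG Pro — nonsynonymous.
Codon 6: CCC Pro / CCC Pro — identical.
Codon 7: GCG Ala / GCG Ala — identical.
Codon 8: CAA Gln / GCG Ala — nonsynonymous.
Codon 9: AAA Lys / AAG Lys — synonymous.
Codon 10: CUG Leu / CUG Leu — identical.
Nonsynonymous differences: 4.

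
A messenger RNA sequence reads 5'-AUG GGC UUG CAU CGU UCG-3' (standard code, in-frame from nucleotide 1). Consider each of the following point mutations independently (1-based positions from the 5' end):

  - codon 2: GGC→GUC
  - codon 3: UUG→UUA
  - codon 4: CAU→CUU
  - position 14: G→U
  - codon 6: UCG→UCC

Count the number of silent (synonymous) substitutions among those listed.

2

Codon 2: GGC (Gly) → GUC (Val) — missense.
Codon 3: UUG (Leu) → UUA (Leu) — synonymous.
Codon 4: CAU (His) → CUU (Leu) — missense.
Codon 5: CGU (Arg) → CUU (Leu) — missense.
Codon 6: UCG (Ser) → UCC (Ser) — synonymous.
Synonymous: 2 of 5.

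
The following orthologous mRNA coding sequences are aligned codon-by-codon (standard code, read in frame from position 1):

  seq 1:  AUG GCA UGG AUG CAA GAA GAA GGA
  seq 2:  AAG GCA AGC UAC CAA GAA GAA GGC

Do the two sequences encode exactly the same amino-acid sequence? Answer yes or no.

no

Codon 1: AUG Met / AAG Lys — nonsynonymous.
Codon 2: GCA Ala / GCA Ala — identical.
Codon 3: UGG Trp / AGC Ser — nonsynonymous.
Codon 4: AUG Met / UAC Tyr — nonsynonymous.
Codon 5: CAA Gln / CAA Gln — identical.
Codon 6: GAA Glu / GAA Glu — identical.
Codon 7: GAA Glu / GAA Glu — identical.
Codon 8: GGA Gly / GGC Gly — synonymous.
Nonsynonymous differences: 3 → different protein.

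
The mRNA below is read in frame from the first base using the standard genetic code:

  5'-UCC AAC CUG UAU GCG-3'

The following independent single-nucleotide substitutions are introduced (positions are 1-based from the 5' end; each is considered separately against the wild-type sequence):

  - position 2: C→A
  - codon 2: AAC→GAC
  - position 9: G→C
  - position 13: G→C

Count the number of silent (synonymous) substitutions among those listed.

1

Codon 1: UCC (Ser) → UAC (Tyr) — missense.
Codon 2: AAC (Asn) → GAC (Asp) — missense.
Codon 3: CUG (Leu) → CUC (Leu) — synonymous.
Codon 5: GCG (Ala) → CCG (Pro) — missense.
Synonymous: 1 of 4.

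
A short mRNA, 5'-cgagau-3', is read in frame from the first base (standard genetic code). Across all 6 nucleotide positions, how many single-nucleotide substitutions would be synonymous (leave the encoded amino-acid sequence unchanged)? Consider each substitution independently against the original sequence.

Codon 1 (CGA, Arg): 4 synonymous substitutions.
Codon 2 (GAU, Asp): 1 synonymous substitution.
Total: 4 + 1 = 5.

5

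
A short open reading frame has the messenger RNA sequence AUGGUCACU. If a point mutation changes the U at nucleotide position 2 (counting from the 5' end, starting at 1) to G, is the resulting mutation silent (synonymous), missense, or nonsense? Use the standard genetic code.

missense

Position 2 falls in codon 1: AUG → Met.
After the substitution the codon is AGG → Arg.
Met ≠ Arg, so this is a missense mutation.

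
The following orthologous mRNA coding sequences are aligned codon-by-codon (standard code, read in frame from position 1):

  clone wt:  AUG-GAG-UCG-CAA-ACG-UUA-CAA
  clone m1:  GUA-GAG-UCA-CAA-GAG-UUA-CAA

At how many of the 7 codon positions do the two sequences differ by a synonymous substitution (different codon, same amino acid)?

1

Codon 1: AUG Met / GUA Val — nonsynonymous.
Codon 2: GAG Glu / GAG Glu — identical.
Codon 3: UCG Ser / UCA Ser — synonymous.
Codon 4: CAA Gln / CAA Gln — identical.
Codon 5: ACG Thr / GAG Glu — nonsynonymous.
Codon 6: UUA Leu / UUA Leu — identical.
Codon 7: CAA Gln / CAA Gln — identical.
Synonymous differences: 1.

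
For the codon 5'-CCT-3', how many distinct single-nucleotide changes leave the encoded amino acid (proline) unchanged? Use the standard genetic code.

3

Position 1: none → 0 synonymous.
Position 2: none → 0 synonymous.
Position 3: CCC, CCA, CCG → 3 synonymous.
Total: 0 + 0 + 3 = 3.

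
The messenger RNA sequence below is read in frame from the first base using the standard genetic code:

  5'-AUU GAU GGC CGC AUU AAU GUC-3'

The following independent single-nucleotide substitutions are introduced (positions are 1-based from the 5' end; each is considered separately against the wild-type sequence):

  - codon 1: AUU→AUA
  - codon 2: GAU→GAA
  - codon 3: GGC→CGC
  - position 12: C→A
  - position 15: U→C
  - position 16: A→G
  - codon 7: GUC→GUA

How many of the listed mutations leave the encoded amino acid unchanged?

4

Codon 1: AUU (Ile) → AUA (Ile) — synonymous.
Codon 2: GAU (Asp) → GAA (Glu) — missense.
Codon 3: GGC (Gly) → CGC (Arg) — missense.
Codon 4: CGC (Arg) → CGA (Arg) — synonymous.
Codon 5: AUU (Ile) → AUC (Ile) — synonymous.
Codon 6: AAU (Asn) → GAU (Asp) — missense.
Codon 7: GUC (Val) → GUA (Val) — synonymous.
Synonymous: 4 of 7.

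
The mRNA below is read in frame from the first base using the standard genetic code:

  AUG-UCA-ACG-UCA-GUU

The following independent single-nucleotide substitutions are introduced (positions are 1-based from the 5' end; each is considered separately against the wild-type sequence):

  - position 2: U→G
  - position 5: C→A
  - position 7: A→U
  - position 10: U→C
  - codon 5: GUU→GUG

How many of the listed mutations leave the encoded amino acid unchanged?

1

Codon 1: AUG (Met) → AGG (Arg) — missense.
Codon 2: UCA (Ser) → UAA (Stop) — nonsense.
Codon 3: ACG (Thr) → UCG (Ser) — missense.
Codon 4: UCA (Ser) → CCA (Pro) — missense.
Codon 5: GUU (Val) → GUG (Val) — synonymous.
Synonymous: 1 of 5.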